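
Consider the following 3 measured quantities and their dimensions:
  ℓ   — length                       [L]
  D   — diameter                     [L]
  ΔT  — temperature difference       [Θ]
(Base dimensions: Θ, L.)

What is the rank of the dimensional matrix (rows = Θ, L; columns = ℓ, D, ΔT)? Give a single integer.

2

Write exponents as rows Θ,L / cols ℓ,D,ΔT:
  Θ: [ 0  0  1]
  L: [ 1  1  0]
Echelon form has 2 nonzero rows (pivots: ℓ,ΔT)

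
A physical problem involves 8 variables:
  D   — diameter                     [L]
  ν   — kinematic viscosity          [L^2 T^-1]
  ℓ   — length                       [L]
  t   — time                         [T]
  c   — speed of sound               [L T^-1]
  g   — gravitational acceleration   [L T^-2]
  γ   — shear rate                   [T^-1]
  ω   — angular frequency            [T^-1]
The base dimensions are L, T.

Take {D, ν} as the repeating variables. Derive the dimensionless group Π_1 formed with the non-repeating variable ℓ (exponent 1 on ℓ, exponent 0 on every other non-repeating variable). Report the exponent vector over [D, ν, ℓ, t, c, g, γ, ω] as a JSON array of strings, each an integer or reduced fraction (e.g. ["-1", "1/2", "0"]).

["-1", "0", "1", "0", "0", "0", "0", "0"]

Exponent matrix [L,T] × [D,ν,ℓ,t,c,g,γ,ω]:
  L: [ 1  2  1  0  1  1  0  0]
  T: [ 0 -1  0  1 -1 -2 -1 -1]
RREF → pivots at {D,ν} ⇒ r = 2
Repeat: D,ν; free: ℓ,t,c,g,γ,ω
RREF:
  r0: [   1    0    1    2   -1   -3   -2   -2]
  r1: [   0    1    0   -1    1    2    1    1]
Fix exponent of ℓ at 1, t at 0, c at 0, g at 0, γ at 0, ω at 0; solve each RREF row for its pivot's exponent:
  r0: exp(D) + (1)·1 = 0 ⇒ exp(D) = -1
  r1: exp(ν) + (0)·1 = 0 ⇒ exp(ν) = 0
Π_1 = D^-1 · ℓ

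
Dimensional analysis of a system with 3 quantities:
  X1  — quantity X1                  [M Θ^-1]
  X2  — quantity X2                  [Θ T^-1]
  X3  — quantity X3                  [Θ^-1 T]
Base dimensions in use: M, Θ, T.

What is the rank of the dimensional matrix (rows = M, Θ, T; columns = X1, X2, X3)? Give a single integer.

2

Write exponents as rows M,Θ,T / cols X1,X2,X3:
  M: [ 1  0  0]
  Θ: [-1  1 -1]
  T: [ 0 -1  1]
Row reduction gives pivot columns X1,X2; rank = 2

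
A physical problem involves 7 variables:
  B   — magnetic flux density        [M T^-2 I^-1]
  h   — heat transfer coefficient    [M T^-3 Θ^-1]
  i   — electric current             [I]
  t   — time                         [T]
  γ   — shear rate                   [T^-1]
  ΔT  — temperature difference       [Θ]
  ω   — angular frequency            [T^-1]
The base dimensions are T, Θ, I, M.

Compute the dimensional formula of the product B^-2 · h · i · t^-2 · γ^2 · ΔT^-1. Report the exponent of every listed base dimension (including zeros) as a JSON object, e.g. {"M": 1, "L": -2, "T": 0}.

Dimensional matrix (T×Θ×I×M by B×h×i×t×γ×ΔT×ω):
  T: [-2 -3  0  1 -1  0 -1]
  Θ: [ 0 -1  0  0  0  1  0]
  I: [-1  0  1  0  0  0  0]
  M: [ 1  1  0  0  0  0  0]
  [T]: (-2)·-2+(1)·-3+(1)·0+(-2)·1+(2)·-1+(-1)·0 = -3
  [Θ]: (-2)·0+(1)·-1+(1)·0+(-2)·0+(2)·0+(-1)·1 = -2
  [I]: (-2)·-1+(1)·0+(1)·1+(-2)·0+(2)·0+(-1)·0 = 3
  [M]: (-2)·1+(1)·1+(1)·0+(-2)·0+(2)·0+(-1)·0 = -1
⇒ T^-3 Θ^-2 I^3 M^-1

{"T": -3, "Θ": -2, "I": 3, "M": -1}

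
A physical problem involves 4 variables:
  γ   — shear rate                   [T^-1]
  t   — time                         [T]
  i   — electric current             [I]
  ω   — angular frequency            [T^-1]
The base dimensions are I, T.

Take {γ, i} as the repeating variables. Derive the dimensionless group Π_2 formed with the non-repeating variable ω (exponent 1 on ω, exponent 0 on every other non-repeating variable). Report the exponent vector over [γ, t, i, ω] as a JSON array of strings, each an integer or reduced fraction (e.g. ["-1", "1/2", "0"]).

["-1", "0", "0", "1"]

Dimensional matrix (I×T by γ×t×i×ω):
  I: [ 0  0  1  0]
  T: [-1  1  0 -1]
Row reduction gives pivot columns γ,i; rank = 2
Pivot set = {γ,i}, free = {t,ω}
RREF:
  r0: [   1   -1    0    1]
  r1: [   0    0    1    0]
Fix exponent of ω at 1, t at 0; solve each RREF row for its pivot's exponent:
  r0: exp(γ) + (1)·1 = 0 ⇒ exp(γ) = -1
  r1: exp(i) + (0)·1 = 0 ⇒ exp(i) = 0
Π_2 = γ^-1 · ω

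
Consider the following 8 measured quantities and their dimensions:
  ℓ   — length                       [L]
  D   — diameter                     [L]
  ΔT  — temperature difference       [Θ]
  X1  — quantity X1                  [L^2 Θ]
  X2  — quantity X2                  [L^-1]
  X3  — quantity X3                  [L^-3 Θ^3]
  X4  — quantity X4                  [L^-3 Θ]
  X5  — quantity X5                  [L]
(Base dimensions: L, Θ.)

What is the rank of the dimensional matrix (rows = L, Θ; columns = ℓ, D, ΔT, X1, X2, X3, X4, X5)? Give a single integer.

Write exponents as rows L,Θ / cols ℓ,D,ΔT,X1,X2,X3,X4,X5:
  L: [ 1  1  0  2 -1 -3 -3  1]
  Θ: [ 0  0  1  1  0  3  1  0]
Echelon form has 2 nonzero rows (pivots: ℓ,ΔT)

2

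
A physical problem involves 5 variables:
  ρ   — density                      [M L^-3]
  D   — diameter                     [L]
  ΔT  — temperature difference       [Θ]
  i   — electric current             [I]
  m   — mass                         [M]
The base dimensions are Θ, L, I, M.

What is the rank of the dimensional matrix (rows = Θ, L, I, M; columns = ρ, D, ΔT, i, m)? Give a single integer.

4

Exponent matrix [Θ,L,I,M] × [ρ,D,ΔT,i,m]:
  Θ: [ 0  0  1  0  0]
  L: [-3  1  0  0  0]
  I: [ 0  0  0  1  0]
  M: [ 1  0  0  0  1]
Echelon form has 4 nonzero rows (pivots: ρ,D,ΔT,i)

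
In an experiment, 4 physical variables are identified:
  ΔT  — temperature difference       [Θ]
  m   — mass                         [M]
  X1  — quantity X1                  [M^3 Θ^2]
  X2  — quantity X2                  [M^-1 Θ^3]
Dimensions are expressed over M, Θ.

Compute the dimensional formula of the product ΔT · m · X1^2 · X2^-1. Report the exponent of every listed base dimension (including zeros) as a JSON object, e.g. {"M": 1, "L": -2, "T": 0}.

Write exponents as rows M,Θ / cols ΔT,m,X1,X2:
  M: [ 0  1  3 -1]
  Θ: [ 1  0  2  3]
  [M]: (1)·0+(1)·1+(2)·3+(-1)·-1 = 8
  [Θ]: (1)·1+(1)·0+(2)·2+(-1)·3 = 2
⇒ M^8 Θ^2

{"M": 8, "Θ": 2}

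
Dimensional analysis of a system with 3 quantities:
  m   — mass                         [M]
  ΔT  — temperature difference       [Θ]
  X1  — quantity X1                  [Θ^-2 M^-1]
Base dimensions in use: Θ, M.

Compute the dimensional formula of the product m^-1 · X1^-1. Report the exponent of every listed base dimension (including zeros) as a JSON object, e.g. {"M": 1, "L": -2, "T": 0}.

{"Θ": 2, "M": 0}

Exponent matrix [Θ,M] × [m,ΔT,X1]:
  Θ: [ 0  1 -2]
  M: [ 1  0 -1]
  [Θ]: (-1)·0+(-1)·-2 = 2
  [M]: (-1)·1+(-1)·-1 = 0
⇒ Θ^2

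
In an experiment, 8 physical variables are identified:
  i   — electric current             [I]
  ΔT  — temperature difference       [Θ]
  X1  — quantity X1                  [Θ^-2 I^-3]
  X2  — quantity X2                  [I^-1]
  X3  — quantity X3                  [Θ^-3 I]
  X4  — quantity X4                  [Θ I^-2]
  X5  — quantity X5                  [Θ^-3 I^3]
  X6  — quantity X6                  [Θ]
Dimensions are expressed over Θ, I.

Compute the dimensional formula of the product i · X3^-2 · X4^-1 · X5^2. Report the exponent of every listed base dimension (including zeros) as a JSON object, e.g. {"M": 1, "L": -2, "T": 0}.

{"Θ": -1, "I": 7}

Dimensional matrix (Θ×I by i×ΔT×X1×X2×X3×X4×X5×X6):
  Θ: [ 0  1 -2  0 -3  1 -3  1]
  I: [ 1  0 -3 -1  1 -2  3  0]
  [Θ]: (1)·0+(-2)·-3+(-1)·1+(2)·-3 = -1
  [I]: (1)·1+(-2)·1+(-1)·-2+(2)·3 = 7
⇒ Θ^-1 I^7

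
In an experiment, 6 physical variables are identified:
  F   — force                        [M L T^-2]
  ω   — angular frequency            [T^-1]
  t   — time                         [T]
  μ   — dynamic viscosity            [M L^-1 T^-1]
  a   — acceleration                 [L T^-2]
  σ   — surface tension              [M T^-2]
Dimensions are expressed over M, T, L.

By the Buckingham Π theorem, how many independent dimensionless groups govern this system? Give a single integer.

Write exponents as rows M,T,L / cols F,ω,t,μ,a,σ:
  M: [ 1  0  0  1  0  1]
  T: [-2 -1  1 -1 -2 -2]
  L: [ 1  0  0 -1  1  0]
RREF → pivots at {F,ω,μ} ⇒ r = 3
Π count = n − r = 6 − 3 = 3

3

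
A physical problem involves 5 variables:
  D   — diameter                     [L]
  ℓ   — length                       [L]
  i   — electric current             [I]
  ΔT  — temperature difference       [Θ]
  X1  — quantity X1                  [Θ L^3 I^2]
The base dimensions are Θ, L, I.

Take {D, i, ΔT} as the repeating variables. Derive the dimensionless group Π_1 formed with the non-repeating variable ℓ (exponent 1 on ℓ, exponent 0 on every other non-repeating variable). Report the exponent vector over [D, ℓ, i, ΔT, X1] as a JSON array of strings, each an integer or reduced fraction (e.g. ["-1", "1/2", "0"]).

Exponent matrix [Θ,L,I] × [D,ℓ,i,ΔT,X1]:
  Θ: [ 0  0  0  1  1]
  L: [ 1  1  0  0  3]
  I: [ 0  0  1  0  2]
Echelon form has 3 nonzero rows (pivots: D,i,ΔT)
Pivot set = {D,i,ΔT}, free = {ℓ,X1}
RREF:
  r0: [   1    1    0    0    3]
  r1: [   0    0    1    0    2]
  r2: [   0    0    0    1    1]
Fix exponent of ℓ at 1, X1 at 0; solve each RREF row for its pivot's exponent:
  r0: exp(D) + (1)·1 = 0 ⇒ exp(D) = -1
  r1: exp(i) + (0)·1 = 0 ⇒ exp(i) = 0
  r2: exp(ΔT) + (0)·1 = 0 ⇒ exp(ΔT) = 0
Π_1 = D^-1 · ℓ

["-1", "1", "0", "0", "0"]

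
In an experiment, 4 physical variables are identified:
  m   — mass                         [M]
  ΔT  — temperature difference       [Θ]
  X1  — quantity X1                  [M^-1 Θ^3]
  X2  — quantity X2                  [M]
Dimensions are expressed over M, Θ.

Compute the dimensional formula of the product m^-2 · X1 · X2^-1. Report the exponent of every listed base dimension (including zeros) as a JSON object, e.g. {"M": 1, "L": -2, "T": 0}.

Write exponents as rows M,Θ / cols m,ΔT,X1,X2:
  M: [ 1  0 -1  1]
  Θ: [ 0  1  3  0]
  [M]: (-2)·1+(1)·-1+(-1)·1 = -4
  [Θ]: (-2)·0+(1)·3+(-1)·0 = 3
⇒ M^-4 Θ^3

{"M": -4, "Θ": 3}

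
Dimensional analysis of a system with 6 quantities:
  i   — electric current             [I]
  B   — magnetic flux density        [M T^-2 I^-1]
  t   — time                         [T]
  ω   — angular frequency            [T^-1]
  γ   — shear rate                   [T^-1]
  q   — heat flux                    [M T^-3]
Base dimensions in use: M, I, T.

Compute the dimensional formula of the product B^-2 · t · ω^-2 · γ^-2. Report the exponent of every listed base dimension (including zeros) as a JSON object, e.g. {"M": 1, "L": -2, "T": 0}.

{"M": -2, "I": 2, "T": 9}

Write exponents as rows M,I,T / cols i,B,t,ω,γ,q:
  M: [ 0  1  0  0  0  1]
  I: [ 1 -1  0  0  0  0]
  T: [ 0 -2  1 -1 -1 -3]
  [M]: (-2)·1+(1)·0+(-2)·0+(-2)·0 = -2
  [I]: (-2)·-1+(1)·0+(-2)·0+(-2)·0 = 2
  [T]: (-2)·-2+(1)·1+(-2)·-1+(-2)·-1 = 9
⇒ M^-2 I^2 T^9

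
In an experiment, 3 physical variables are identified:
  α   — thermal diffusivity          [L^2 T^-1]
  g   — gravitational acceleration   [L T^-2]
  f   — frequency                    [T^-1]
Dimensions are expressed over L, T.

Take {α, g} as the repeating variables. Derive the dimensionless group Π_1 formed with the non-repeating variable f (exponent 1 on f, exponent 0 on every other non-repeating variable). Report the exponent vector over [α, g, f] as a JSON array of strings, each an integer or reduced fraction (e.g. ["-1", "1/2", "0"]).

Exponent matrix [L,T] × [α,g,f]:
  L: [ 2  1  0]
  T: [-1 -2 -1]
Row reduction gives pivot columns α,g; rank = 2
Repeat: α,g; free: f
RREF:
  r0: [   1    0 -1/3]
  r1: [   0    1  2/3]
Fix exponent of f at 1; solve each RREF row for its pivot's exponent:
  r0: exp(α) + (-1/3)·1 = 0 ⇒ exp(α) = 1/3
  r1: exp(g) + (2/3)·1 = 0 ⇒ exp(g) = -2/3
Π_1 = α^(1/3) · g^(-2/3) · f

["1/3", "-2/3", "1"]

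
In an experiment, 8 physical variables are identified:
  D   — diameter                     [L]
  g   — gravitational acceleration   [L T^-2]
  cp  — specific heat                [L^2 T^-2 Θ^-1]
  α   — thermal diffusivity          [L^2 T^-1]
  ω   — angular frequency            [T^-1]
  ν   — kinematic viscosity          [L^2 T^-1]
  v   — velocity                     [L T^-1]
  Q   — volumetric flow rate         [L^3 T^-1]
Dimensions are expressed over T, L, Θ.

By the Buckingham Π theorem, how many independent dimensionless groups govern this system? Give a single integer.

Dimensional matrix (T×L×Θ by D×g×cp×α×ω×ν×v×Q):
  T: [ 0 -2 -2 -1 -1 -1 -1 -1]
  L: [ 1  1  2  2  0  2  1  3]
  Θ: [ 0  0 -1  0  0  0  0  0]
Row reduction gives pivot columns D,g,cp; rank = 3
Π count = n − r = 8 − 3 = 5

5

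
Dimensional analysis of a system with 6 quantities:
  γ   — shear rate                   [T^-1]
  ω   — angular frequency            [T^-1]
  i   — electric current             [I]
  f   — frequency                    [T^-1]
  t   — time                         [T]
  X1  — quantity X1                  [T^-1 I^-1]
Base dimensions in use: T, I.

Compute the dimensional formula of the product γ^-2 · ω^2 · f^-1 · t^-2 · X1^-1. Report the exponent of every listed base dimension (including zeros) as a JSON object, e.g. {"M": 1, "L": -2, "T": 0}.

Write exponents as rows T,I / cols γ,ω,i,f,t,X1:
  T: [-1 -1  0 -1  1 -1]
  I: [ 0  0  1  0  0 -1]
  [T]: (-2)·-1+(2)·-1+(-1)·-1+(-2)·1+(-1)·-1 = 0
  [I]: (-2)·0+(2)·0+(-1)·0+(-2)·0+(-1)·-1 = 1
⇒ I

{"T": 0, "I": 1}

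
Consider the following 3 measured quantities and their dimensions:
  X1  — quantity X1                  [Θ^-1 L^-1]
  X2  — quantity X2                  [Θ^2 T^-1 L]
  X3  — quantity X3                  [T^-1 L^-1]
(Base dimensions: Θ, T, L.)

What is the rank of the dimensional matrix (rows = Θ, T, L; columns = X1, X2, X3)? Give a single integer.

2

Dimensional matrix (Θ×T×L by X1×X2×X3):
  Θ: [-1  2  0]
  T: [ 0 -1 -1]
  L: [-1  1 -1]
RREF → pivots at {X1,X2} ⇒ r = 2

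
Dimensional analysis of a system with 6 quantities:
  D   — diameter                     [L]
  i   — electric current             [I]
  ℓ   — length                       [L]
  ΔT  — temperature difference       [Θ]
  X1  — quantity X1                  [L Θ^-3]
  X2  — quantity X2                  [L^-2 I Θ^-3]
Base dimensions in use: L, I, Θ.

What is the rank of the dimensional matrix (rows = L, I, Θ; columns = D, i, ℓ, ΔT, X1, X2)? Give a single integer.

Dimensional matrix (L×I×Θ by D×i×ℓ×ΔT×X1×X2):
  L: [ 1  0  1  0  1 -2]
  I: [ 0  1  0  0  0  1]
  Θ: [ 0  0  0  1 -3 -3]
RREF → pivots at {D,i,ΔT} ⇒ r = 3

3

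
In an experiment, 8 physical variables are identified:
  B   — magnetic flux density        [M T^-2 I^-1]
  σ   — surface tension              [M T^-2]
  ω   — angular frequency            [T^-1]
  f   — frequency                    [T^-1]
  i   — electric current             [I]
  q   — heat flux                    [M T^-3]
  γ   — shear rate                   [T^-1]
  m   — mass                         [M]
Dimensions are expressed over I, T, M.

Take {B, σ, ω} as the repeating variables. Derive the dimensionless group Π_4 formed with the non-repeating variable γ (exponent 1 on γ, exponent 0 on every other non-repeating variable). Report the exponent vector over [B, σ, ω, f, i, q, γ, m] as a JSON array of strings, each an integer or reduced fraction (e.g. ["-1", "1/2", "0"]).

Exponent matrix [I,T,M] × [B,σ,ω,f,i,q,γ,m]:
  I: [-1  0  0  0  1  0  0  0]
  T: [-2 -2 -1 -1  0 -3 -1  0]
  M: [ 1  1  0  0  0  1  0  1]
Echelon form has 3 nonzero rows (pivots: B,σ,ω)
Pivot set = {B,σ,ω}, free = {f,i,q,γ,m}
RREF:
  r0: [   1    0    0    0   -1    0    0    0]
  r1: [   0    1    0    0    1    1    0    1]
  r2: [   0    0    1    1    0    1    1   -2]
Fix exponent of γ at 1, f at 0, i at 0, q at 0, m at 0; solve each RREF row for its pivot's exponent:
  r0: exp(B) + (0)·1 = 0 ⇒ exp(B) = 0
  r1: exp(σ) + (0)·1 = 0 ⇒ exp(σ) = 0
  r2: exp(ω) + (1)·1 = 0 ⇒ exp(ω) = -1
Π_4 = ω^-1 · γ

["0", "0", "-1", "0", "0", "0", "1", "0"]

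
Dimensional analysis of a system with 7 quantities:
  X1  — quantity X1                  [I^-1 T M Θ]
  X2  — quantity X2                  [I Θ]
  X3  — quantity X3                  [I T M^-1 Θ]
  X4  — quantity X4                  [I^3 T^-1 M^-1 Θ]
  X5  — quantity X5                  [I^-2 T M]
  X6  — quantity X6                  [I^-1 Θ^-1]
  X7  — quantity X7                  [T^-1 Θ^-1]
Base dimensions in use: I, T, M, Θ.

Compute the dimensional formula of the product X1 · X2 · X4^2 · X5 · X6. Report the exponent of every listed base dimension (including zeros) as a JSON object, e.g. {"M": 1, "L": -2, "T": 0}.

{"I": 3, "T": 0, "M": 0, "Θ": 3}

Dimensional matrix (I×T×M×Θ by X1×X2×X3×X4×X5×X6×X7):
  I: [-1  1  1  3 -2 -1  0]
  T: [ 1  0  1 -1  1  0 -1]
  M: [ 1  0 -1 -1  1  0  0]
  Θ: [ 1  1  1  1  0 -1 -1]
  [I]: (1)·-1+(1)·1+(2)·3+(1)·-2+(1)·-1 = 3
  [T]: (1)·1+(1)·0+(2)·-1+(1)·1+(1)·0 = 0
  [M]: (1)·1+(1)·0+(2)·-1+(1)·1+(1)·0 = 0
  [Θ]: (1)·1+(1)·1+(2)·1+(1)·0+(1)·-1 = 3
⇒ I^3 Θ^3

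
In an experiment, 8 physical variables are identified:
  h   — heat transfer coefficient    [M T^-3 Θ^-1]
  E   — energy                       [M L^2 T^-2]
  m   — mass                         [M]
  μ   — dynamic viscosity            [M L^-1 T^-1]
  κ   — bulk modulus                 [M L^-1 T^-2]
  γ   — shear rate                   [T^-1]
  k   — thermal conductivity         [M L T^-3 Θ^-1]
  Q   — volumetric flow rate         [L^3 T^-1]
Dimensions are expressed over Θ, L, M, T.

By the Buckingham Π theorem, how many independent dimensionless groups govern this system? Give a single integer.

4

Exponent matrix [Θ,L,M,T] × [h,E,m,μ,κ,γ,k,Q]:
  Θ: [-1  0  0  0  0  0 -1  0]
  L: [ 0  2  0 -1 -1  0  1  3]
  M: [ 1  1  1  1  1  0  1  0]
  T: [-3 -2  0 -1 -2 -1 -3 -1]
RREF → pivots at {h,E,m,μ} ⇒ r = 4
Π count = n − r = 8 − 4 = 4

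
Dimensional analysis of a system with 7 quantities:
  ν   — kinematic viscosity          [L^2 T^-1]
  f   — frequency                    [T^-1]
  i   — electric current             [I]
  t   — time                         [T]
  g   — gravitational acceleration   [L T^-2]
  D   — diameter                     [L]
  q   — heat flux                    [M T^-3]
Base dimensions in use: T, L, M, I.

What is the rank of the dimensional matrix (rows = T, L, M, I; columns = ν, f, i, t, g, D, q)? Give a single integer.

Write exponents as rows T,L,M,I / cols ν,f,i,t,g,D,q:
  T: [-1 -1  0  1 -2  0 -3]
  L: [ 2  0  0  0  1  1  0]
  M: [ 0  0  0  0  0  0  1]
  I: [ 0  0  1  0  0  0  0]
Row reduction gives pivot columns ν,f,i,q; rank = 4

4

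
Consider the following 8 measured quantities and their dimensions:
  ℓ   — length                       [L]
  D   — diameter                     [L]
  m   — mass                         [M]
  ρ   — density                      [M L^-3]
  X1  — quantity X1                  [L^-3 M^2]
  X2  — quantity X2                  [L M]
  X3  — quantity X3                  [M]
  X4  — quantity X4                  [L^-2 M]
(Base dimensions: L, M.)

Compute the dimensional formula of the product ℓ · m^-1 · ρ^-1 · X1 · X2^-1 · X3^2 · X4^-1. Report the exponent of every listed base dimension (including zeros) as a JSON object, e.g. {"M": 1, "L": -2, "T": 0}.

{"L": 2, "M": 0}

Dimensional matrix (L×M by ℓ×D×m×ρ×X1×X2×X3×X4):
  L: [ 1  1  0 -3 -3  1  0 -2]
  M: [ 0  0  1  1  2  1  1  1]
  [L]: (1)·1+(-1)·0+(-1)·-3+(1)·-3+(-1)·1+(2)·0+(-1)·-2 = 2
  [M]: (1)·0+(-1)·1+(-1)·1+(1)·2+(-1)·1+(2)·1+(-1)·1 = 0
⇒ L^2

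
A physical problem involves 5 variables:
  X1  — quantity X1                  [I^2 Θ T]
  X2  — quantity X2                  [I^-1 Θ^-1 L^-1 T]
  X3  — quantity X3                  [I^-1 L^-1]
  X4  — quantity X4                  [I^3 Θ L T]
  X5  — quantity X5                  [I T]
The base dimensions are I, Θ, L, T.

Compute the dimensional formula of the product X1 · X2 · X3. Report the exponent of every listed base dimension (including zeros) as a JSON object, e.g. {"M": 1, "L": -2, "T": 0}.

Write exponents as rows I,Θ,L,T / cols X1,X2,X3,X4,X5:
  I: [ 2 -1 -1  3  1]
  Θ: [ 1 -1  0  1  0]
  L: [ 0 -1 -1  1  0]
  T: [ 1  1  0  1  1]
  [I]: (1)·2+(1)·-1+(1)·-1 = 0
  [Θ]: (1)·1+(1)·-1+(1)·0 = 0
  [L]: (1)·0+(1)·-1+(1)·-1 = -2
  [T]: (1)·1+(1)·1+(1)·0 = 2
⇒ L^-2 T^2

{"I": 0, "Θ": 0, "L": -2, "T": 2}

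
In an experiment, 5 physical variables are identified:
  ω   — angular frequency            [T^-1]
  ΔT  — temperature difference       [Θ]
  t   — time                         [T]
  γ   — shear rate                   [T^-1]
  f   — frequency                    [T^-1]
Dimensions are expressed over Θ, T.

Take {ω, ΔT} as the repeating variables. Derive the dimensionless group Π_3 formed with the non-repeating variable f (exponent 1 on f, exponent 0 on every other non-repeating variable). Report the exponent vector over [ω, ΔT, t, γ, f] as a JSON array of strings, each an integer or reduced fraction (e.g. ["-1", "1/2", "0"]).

["-1", "0", "0", "0", "1"]

Exponent matrix [Θ,T] × [ω,ΔT,t,γ,f]:
  Θ: [ 0  1  0  0  0]
  T: [-1  0  1 -1 -1]
RREF → pivots at {ω,ΔT} ⇒ r = 2
Repeat: ω,ΔT; free: t,γ,f
RREF:
  r0: [   1    0   -1    1    1]
  r1: [   0    1    0    0    0]
Fix exponent of f at 1, t at 0, γ at 0; solve each RREF row for its pivot's exponent:
  r0: exp(ω) + (1)·1 = 0 ⇒ exp(ω) = -1
  r1: exp(ΔT) + (0)·1 = 0 ⇒ exp(ΔT) = 0
Π_3 = ω^-1 · f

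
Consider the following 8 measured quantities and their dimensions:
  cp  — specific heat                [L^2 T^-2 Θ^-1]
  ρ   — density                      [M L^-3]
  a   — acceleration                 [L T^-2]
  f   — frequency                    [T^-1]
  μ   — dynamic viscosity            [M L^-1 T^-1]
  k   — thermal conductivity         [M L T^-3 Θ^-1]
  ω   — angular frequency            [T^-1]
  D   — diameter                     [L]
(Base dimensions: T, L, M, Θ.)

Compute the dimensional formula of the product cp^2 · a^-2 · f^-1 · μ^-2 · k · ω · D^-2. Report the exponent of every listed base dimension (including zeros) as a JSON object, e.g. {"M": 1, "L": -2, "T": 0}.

{"T": -1, "L": 3, "M": -1, "Θ": -3}

Dimensional matrix (T×L×M×Θ by cp×ρ×a×f×μ×k×ω×D):
  T: [-2  0 -2 -1 -1 -3 -1  0]
  L: [ 2 -3  1  0 -1  1  0  1]
  M: [ 0  1  0  0  1  1  0  0]
  Θ: [-1  0  0  0  0 -1  0  0]
  [T]: (2)·-2+(-2)·-2+(-1)·-1+(-2)·-1+(1)·-3+(1)·-1+(-2)·0 = -1
  [L]: (2)·2+(-2)·1+(-1)·0+(-2)·-1+(1)·1+(1)·0+(-2)·1 = 3
  [M]: (2)·0+(-2)·0+(-1)·0+(-2)·1+(1)·1+(1)·0+(-2)·0 = -1
  [Θ]: (2)·-1+(-2)·0+(-1)·0+(-2)·0+(1)·-1+(1)·0+(-2)·0 = -3
⇒ T^-1 L^3 M^-1 Θ^-3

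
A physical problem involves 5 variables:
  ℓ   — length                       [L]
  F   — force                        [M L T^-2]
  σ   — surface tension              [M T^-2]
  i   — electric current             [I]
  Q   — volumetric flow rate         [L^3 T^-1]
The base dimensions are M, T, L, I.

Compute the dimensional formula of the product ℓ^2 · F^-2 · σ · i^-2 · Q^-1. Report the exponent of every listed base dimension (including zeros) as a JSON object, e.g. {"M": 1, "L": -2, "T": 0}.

{"M": -1, "T": 3, "L": -3, "I": -2}

Exponent matrix [M,T,L,I] × [ℓ,F,σ,i,Q]:
  M: [ 0  1  1  0  0]
  T: [ 0 -2 -2  0 -1]
  L: [ 1  1  0  0  3]
  I: [ 0  0  0  1  0]
  [M]: (2)·0+(-2)·1+(1)·1+(-2)·0+(-1)·0 = -1
  [T]: (2)·0+(-2)·-2+(1)·-2+(-2)·0+(-1)·-1 = 3
  [L]: (2)·1+(-2)·1+(1)·0+(-2)·0+(-1)·3 = -3
  [I]: (2)·0+(-2)·0+(1)·0+(-2)·1+(-1)·0 = -2
⇒ M^-1 T^3 L^-3 I^-2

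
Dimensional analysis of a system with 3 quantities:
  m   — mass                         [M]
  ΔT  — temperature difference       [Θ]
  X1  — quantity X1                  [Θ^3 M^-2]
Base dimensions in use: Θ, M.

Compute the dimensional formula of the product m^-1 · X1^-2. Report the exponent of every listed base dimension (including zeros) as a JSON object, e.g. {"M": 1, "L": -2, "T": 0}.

{"Θ": -6, "M": 3}

Dimensional matrix (Θ×M by m×ΔT×X1):
  Θ: [ 0  1  3]
  M: [ 1  0 -2]
  [Θ]: (-1)·0+(-2)·3 = -6
  [M]: (-1)·1+(-2)·-2 = 3
⇒ Θ^-6 M^3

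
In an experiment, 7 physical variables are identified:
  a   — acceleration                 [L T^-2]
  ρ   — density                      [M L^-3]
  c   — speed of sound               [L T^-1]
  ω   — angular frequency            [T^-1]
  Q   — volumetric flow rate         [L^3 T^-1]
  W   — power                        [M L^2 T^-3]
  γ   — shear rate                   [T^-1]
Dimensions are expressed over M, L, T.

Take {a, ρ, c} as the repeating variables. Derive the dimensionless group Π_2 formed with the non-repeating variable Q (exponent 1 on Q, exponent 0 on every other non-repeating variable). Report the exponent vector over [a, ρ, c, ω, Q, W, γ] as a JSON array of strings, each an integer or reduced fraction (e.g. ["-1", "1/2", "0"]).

Dimensional matrix (M×L×T by a×ρ×c×ω×Q×W×γ):
  M: [ 0  1  0  0  0  1  0]
  L: [ 1 -3  1  0  3  2  0]
  T: [-2  0 -1 -1 -1 -3 -1]
Row reduction gives pivot columns a,ρ,c; rank = 3
Pivot set = {a,ρ,c}, free = {ω,Q,W,γ}
RREF:
  r0: [   1    0    0    1   -2   -2    1]
  r1: [   0    1    0    0    0    1    0]
  r2: [   0    0    1   -1    5    7   -1]
Fix exponent of Q at 1, ω at 0, W at 0, γ at 0; solve each RREF row for its pivot's exponent:
  r0: exp(a) + (-2)·1 = 0 ⇒ exp(a) = 2
  r1: exp(ρ) + (0)·1 = 0 ⇒ exp(ρ) = 0
  r2: exp(c) + (5)·1 = 0 ⇒ exp(c) = -5
Π_2 = a^2 · c^-5 · Q

["2", "0", "-5", "0", "1", "0", "0"]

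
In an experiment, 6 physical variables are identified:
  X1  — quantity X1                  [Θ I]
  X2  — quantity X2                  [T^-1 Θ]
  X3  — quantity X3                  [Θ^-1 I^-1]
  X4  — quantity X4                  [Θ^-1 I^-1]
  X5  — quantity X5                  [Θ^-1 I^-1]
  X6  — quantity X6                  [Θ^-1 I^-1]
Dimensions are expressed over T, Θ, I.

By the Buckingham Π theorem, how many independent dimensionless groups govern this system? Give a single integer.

4

Write exponents as rows T,Θ,I / cols X1,X2,X3,X4,X5,X6:
  T: [ 0 -1  0  0  0  0]
  Θ: [ 1  1 -1 -1 -1 -1]
  I: [ 1  0 -1 -1 -1 -1]
RREF → pivots at {X1,X2} ⇒ r = 2
Π count = n − r = 6 − 2 = 4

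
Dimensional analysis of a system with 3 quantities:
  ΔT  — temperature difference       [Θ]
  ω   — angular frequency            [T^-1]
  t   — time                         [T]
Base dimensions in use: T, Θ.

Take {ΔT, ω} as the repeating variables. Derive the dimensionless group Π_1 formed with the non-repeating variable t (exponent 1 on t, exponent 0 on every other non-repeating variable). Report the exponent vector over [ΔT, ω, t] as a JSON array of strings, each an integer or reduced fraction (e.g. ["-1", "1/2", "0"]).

Write exponents as rows T,Θ / cols ΔT,ω,t:
  T: [ 0 -1  1]
  Θ: [ 1  0  0]
Row reduction gives pivot columns ΔT,ω; rank = 2
Pivot set = {ΔT,ω}, free = {t}
RREF:
  r0: [   1    0    0]
  r1: [   0    1   -1]
Fix exponent of t at 1; solve each RREF row for its pivot's exponent:
  r0: exp(ΔT) + (0)·1 = 0 ⇒ exp(ΔT) = 0
  r1: exp(ω) + (-1)·1 = 0 ⇒ exp(ω) = 1
Π_1 = ω · t

["0", "1", "1"]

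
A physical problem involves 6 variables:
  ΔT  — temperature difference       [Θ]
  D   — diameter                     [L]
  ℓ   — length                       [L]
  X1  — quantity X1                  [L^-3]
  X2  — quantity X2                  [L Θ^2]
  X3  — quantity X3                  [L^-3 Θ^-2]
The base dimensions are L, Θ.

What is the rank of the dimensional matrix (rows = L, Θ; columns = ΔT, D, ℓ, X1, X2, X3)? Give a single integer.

Dimensional matrix (L×Θ by ΔT×D×ℓ×X1×X2×X3):
  L: [ 0  1  1 -3  1 -3]
  Θ: [ 1  0  0  0  2 -2]
Row reduction gives pivot columns ΔT,D; rank = 2

2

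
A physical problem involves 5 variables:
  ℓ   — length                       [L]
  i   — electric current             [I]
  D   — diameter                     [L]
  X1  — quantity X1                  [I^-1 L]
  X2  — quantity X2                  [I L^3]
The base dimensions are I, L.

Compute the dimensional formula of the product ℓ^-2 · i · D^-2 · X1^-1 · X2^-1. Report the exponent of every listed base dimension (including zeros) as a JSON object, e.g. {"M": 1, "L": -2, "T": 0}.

{"I": 1, "L": -8}

Dimensional matrix (I×L by ℓ×i×D×X1×X2):
  I: [ 0  1  0 -1  1]
  L: [ 1  0  1  1  3]
  [I]: (-2)·0+(1)·1+(-2)·0+(-1)·-1+(-1)·1 = 1
  [L]: (-2)·1+(1)·0+(-2)·1+(-1)·1+(-1)·3 = -8
⇒ I L^-8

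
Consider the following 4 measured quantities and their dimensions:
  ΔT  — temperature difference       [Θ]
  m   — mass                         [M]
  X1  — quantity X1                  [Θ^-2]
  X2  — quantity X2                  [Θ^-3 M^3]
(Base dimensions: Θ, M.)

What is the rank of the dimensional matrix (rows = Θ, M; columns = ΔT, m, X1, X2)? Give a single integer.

2

Exponent matrix [Θ,M] × [ΔT,m,X1,X2]:
  Θ: [ 1  0 -2 -3]
  M: [ 0  1  0  3]
Echelon form has 2 nonzero rows (pivots: ΔT,m)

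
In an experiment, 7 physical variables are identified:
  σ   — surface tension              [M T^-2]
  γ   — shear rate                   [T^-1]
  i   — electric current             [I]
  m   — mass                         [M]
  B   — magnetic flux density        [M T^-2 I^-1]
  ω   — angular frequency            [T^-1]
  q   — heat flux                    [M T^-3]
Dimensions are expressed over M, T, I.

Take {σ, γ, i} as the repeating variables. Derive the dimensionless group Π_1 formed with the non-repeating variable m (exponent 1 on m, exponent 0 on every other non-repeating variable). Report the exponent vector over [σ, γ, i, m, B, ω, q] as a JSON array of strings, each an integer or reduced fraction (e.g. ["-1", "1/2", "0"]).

Write exponents as rows M,T,I / cols σ,γ,i,m,B,ω,q:
  M: [ 1  0  0  1  1  0  1]
  T: [-2 -1  0  0 -2 -1 -3]
  I: [ 0  0  1  0 -1  0  0]
Row reduction gives pivot columns σ,γ,i; rank = 3
Pivot set = {σ,γ,i}, free = {m,B,ω,q}
RREF:
  r0: [   1    0    0    1    1    0    1]
  r1: [   0    1    0   -2    0    1    1]
  r2: [   0    0    1    0   -1    0    0]
Fix exponent of m at 1, B at 0, ω at 0, q at 0; solve each RREF row for its pivot's exponent:
  r0: exp(σ) + (1)·1 = 0 ⇒ exp(σ) = -1
  r1: exp(γ) + (-2)·1 = 0 ⇒ exp(γ) = 2
  r2: exp(i) + (0)·1 = 0 ⇒ exp(i) = 0
Π_1 = σ^-1 · γ^2 · m

["-1", "2", "0", "1", "0", "0", "0"]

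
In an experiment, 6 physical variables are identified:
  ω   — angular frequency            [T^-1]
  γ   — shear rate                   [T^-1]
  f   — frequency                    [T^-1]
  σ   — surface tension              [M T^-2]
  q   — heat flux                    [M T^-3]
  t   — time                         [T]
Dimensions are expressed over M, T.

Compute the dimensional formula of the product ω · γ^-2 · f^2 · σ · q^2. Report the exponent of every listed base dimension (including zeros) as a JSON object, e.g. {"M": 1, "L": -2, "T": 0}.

Dimensional matrix (M×T by ω×γ×f×σ×q×t):
  M: [ 0  0  0  1  1  0]
  T: [-1 -1 -1 -2 -3  1]
  [M]: (1)·0+(-2)·0+(2)·0+(1)·1+(2)·1 = 3
  [T]: (1)·-1+(-2)·-1+(2)·-1+(1)·-2+(2)·-3 = -9
⇒ M^3 T^-9

{"M": 3, "T": -9}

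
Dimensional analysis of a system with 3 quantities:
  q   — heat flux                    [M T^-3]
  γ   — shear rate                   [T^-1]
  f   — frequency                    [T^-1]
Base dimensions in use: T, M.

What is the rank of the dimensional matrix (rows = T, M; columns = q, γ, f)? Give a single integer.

Write exponents as rows T,M / cols q,γ,f:
  T: [-3 -1 -1]
  M: [ 1  0  0]
Row reduction gives pivot columns q,γ; rank = 2

2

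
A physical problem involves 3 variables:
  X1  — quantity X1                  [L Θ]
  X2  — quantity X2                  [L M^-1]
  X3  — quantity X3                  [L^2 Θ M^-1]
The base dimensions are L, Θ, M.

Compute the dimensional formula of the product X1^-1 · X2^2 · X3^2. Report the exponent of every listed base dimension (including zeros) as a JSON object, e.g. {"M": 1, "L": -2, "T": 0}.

{"L": 5, "Θ": 1, "M": -4}

Write exponents as rows L,Θ,M / cols X1,X2,X3:
  L: [ 1  1  2]
  Θ: [ 1  0  1]
  M: [ 0 -1 -1]
  [L]: (-1)·1+(2)·1+(2)·2 = 5
  [Θ]: (-1)·1+(2)·0+(2)·1 = 1
  [M]: (-1)·0+(2)·-1+(2)·-1 = -4
⇒ L^5 Θ M^-4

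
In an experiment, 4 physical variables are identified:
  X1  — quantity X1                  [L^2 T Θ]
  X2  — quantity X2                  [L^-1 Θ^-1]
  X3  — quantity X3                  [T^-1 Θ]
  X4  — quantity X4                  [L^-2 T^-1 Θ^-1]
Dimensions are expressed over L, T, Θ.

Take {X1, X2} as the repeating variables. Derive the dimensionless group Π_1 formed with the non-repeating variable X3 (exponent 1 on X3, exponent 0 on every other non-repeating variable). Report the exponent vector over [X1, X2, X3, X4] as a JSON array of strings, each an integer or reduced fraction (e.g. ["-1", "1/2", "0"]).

["1", "2", "1", "0"]

Dimensional matrix (L×T×Θ by X1×X2×X3×X4):
  L: [ 2 -1  0 -2]
  T: [ 1  0 -1 -1]
  Θ: [ 1 -1  1 -1]
Echelon form has 2 nonzero rows (pivots: X1,X2)
Pivot set = {X1,X2}, free = {X3,X4}
RREF:
  r0: [   1    0   -1   -1]
  r1: [   0    1   -2    0]
  r2: [   0    0    0    0]
Fix exponent of X3 at 1, X4 at 0; solve each RREF row for its pivot's exponent:
  r0: exp(X1) + (-1)·1 = 0 ⇒ exp(X1) = 1
  r1: exp(X2) + (-2)·1 = 0 ⇒ exp(X2) = 2
Π_1 = X1 · X2^2 · X3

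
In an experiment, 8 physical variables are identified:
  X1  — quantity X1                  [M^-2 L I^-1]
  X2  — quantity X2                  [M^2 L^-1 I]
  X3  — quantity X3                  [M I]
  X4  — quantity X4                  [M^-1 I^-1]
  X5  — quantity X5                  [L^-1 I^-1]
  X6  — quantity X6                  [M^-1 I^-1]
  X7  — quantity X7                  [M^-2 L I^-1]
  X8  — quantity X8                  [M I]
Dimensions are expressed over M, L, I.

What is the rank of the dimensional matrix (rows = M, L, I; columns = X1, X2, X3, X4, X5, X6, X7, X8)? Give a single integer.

2

Dimensional matrix (M×L×I by X1×X2×X3×X4×X5×X6×X7×X8):
  M: [-2  2  1 -1  0 -1 -2  1]
  L: [ 1 -1  0  0 -1  0  1  0]
  I: [-1  1  1 -1 -1 -1 -1  1]
RREF → pivots at {X1,X3} ⇒ r = 2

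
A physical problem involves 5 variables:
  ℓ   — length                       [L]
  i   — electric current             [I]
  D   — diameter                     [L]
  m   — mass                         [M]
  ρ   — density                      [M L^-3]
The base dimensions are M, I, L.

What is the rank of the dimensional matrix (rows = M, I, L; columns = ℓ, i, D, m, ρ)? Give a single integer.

3

Exponent matrix [M,I,L] × [ℓ,i,D,m,ρ]:
  M: [ 0  0  0  1  1]
  I: [ 0  1  0  0  0]
  L: [ 1  0  1  0 -3]
Echelon form has 3 nonzero rows (pivots: ℓ,i,m)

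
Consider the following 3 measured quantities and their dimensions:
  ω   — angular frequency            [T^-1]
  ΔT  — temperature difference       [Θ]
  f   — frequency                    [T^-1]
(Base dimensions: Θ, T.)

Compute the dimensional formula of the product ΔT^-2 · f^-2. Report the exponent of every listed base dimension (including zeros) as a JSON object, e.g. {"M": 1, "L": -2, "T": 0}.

{"Θ": -2, "T": 2}

Write exponents as rows Θ,T / cols ω,ΔT,f:
  Θ: [ 0  1  0]
  T: [-1  0 -1]
  [Θ]: (-2)·1+(-2)·0 = -2
  [T]: (-2)·0+(-2)·-1 = 2
⇒ Θ^-2 T^2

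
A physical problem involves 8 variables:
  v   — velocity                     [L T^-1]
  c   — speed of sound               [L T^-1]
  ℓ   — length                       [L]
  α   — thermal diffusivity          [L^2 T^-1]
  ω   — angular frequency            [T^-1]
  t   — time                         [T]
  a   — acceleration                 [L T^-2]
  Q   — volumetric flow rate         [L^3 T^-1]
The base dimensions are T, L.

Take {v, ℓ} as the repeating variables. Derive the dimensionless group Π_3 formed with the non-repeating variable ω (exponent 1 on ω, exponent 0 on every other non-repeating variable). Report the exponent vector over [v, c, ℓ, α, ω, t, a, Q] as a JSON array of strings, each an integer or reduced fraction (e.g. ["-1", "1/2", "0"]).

["-1", "0", "1", "0", "1", "0", "0", "0"]

Write exponents as rows T,L / cols v,c,ℓ,α,ω,t,a,Q:
  T: [-1 -1  0 -1 -1  1 -2 -1]
  L: [ 1  1  1  2  0  0  1  3]
Echelon form has 2 nonzero rows (pivots: v,ℓ)
Repeat: v,ℓ; free: c,α,ω,t,a,Q
RREF:
  r0: [   1    1    0    1    1   -1    2    1]
  r1: [   0    0    1    1   -1    1   -1    2]
Fix exponent of ω at 1, c at 0, α at 0, t at 0, a at 0, Q at 0; solve each RREF row for its pivot's exponent:
  r0: exp(v) + (1)·1 = 0 ⇒ exp(v) = -1
  r1: exp(ℓ) + (-1)·1 = 0 ⇒ exp(ℓ) = 1
Π_3 = v^-1 · ℓ · ω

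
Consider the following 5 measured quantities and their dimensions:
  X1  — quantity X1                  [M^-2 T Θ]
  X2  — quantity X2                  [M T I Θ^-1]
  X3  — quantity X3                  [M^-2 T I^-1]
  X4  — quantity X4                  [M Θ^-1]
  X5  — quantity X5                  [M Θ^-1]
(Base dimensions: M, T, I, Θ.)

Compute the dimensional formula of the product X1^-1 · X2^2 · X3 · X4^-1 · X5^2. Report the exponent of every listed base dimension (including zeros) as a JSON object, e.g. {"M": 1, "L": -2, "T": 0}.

Dimensional matrix (M×T×I×Θ by X1×X2×X3×X4×X5):
  M: [-2  1 -2  1  1]
  T: [ 1  1  1  0  0]
  I: [ 0  1 -1  0  0]
  Θ: [ 1 -1  0 -1 -1]
  [M]: (-1)·-2+(2)·1+(1)·-2+(-1)·1+(2)·1 = 3
  [T]: (-1)·1+(2)·1+(1)·1+(-1)·0+(2)·0 = 2
  [I]: (-1)·0+(2)·1+(1)·-1+(-1)·0+(2)·0 = 1
  [Θ]: (-1)·1+(2)·-1+(1)·0+(-1)·-1+(2)·-1 = -4
⇒ M^3 T^2 I Θ^-4

{"M": 3, "T": 2, "I": 1, "Θ": -4}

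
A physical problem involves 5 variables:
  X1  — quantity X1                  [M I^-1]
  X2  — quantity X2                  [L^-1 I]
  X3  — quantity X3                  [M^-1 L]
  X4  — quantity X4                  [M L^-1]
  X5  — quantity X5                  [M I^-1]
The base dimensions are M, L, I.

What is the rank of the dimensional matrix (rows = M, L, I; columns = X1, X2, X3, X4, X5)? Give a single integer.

Dimensional matrix (M×L×I by X1×X2×X3×X4×X5):
  M: [ 1  0 -1  1  1]
  L: [ 0 -1  1 -1  0]
  I: [-1  1  0  0 -1]
RREF → pivots at {X1,X2} ⇒ r = 2

2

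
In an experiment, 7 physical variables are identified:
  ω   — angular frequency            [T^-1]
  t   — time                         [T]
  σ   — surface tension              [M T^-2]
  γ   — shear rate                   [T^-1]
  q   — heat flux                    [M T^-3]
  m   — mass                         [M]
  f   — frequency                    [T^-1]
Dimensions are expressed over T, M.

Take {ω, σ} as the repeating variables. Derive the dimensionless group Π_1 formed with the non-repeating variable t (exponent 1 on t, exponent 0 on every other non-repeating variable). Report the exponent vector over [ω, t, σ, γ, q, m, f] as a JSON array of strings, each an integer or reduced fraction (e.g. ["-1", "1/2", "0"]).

Write exponents as rows T,M / cols ω,t,σ,γ,q,m,f:
  T: [-1  1 -2 -1 -3  0 -1]
  M: [ 0  0  1  0  1  1  0]
Row reduction gives pivot columns ω,σ; rank = 2
Repeat: ω,σ; free: t,γ,q,m,f
RREF:
  r0: [   1   -1    0    1    1   -2    1]
  r1: [   0    0    1    0    1    1    0]
Fix exponent of t at 1, γ at 0, q at 0, m at 0, f at 0; solve each RREF row for its pivot's exponent:
  r0: exp(ω) + (-1)·1 = 0 ⇒ exp(ω) = 1
  r1: exp(σ) + (0)·1 = 0 ⇒ exp(σ) = 0
Π_1 = ω · t

["1", "1", "0", "0", "0", "0", "0"]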